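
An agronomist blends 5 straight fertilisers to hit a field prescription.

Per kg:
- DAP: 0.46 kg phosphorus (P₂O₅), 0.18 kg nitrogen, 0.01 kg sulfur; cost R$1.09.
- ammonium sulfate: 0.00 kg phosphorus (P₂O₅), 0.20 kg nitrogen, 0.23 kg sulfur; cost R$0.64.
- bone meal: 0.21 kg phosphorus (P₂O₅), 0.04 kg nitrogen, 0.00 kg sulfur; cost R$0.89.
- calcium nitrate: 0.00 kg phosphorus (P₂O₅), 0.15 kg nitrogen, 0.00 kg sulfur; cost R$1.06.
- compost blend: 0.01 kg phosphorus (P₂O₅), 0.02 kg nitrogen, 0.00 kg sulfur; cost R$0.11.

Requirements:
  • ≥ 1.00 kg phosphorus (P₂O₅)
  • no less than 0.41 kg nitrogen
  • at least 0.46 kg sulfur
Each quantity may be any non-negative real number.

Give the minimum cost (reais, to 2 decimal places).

Treat it as an LP. Let x1 = kg of DAP, x2 = kg of ammonium sulfate, x3 = kg of bone meal, x4 = kg of calcium nitrate, x5 = kg of compost blend.
Minimise 1.09x1 + 0.64x2 + 0.89x3 + 1.06x4 + 0.11x5 subject to:
  0.46x1 + 0.21x3 + 0.01x5 ≥ 1   (phosphorus (P₂O₅))
  0.18x1 + 0.2x2 + 0.04x3 + 0.15x4 + 0.02x5 ≥ 0.41   (nitrogen)
  0.01x1 + 0.23x2 ≥ 0.46   (sulfur)
  x1, x2, x3, x4, x5 ≥ 0.
The minimum-cost mix takes nothing from bone meal, calcium nitrate, compost blend — only DAP, ammonium sulfate. Binding constraints: phosphorus (P₂O₅) and sulfur.
So DAP = 2.174 kg, ammonium sulfate = 1.905 kg.
Hence cost = 1.09·2.174 + 0.64·1.905 = R$3.5889.

R$3.59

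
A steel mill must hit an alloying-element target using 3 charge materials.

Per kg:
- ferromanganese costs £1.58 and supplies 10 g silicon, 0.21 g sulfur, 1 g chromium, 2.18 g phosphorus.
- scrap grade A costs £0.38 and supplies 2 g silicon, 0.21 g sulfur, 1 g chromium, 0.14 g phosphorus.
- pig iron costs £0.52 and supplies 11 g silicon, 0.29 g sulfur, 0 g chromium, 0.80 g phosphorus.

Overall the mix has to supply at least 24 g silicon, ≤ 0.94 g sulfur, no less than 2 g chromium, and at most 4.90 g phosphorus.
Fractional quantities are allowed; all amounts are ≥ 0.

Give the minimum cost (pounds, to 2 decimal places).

Let x1 = kg of ferromanganese, x2 = kg of scrap grade A, x3 = kg of pig iron.
Minimise 1.58x1 + 0.38x2 + 0.52x3 with:
  10x1 + 2x2 + 11x3 ≥ 24   (silicon)
  0.21x1 + 0.21x2 + 0.29x3 ≤ 0.94   (sulfur)
  1x1 + 1x2 ≥ 2   (chromium)
  2.18x1 + 0.14x2 + 0.8x3 ≤ 4.9   (phosphorus)
  x1, x2, x3 ≥ 0.
The optimal mix uses every input. Binding constraints: silicon, sulfur, chromium.
Optimal quantities: ferromanganese = 0.03448 kg, scrap grade A = 1.966 kg, pig iron = 1.793 kg.
Cost = 1.58·0.03448 + 0.38·1.966 + 0.52·1.793 = 1.7339.

£1.73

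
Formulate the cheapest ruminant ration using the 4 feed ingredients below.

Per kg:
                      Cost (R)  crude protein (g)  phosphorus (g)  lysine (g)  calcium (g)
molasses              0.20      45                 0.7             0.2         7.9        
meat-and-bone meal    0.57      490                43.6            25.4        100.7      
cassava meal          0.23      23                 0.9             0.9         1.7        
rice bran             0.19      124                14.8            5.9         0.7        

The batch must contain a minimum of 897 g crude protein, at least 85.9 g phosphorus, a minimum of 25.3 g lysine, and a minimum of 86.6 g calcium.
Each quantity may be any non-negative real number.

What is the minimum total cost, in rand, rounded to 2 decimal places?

R1.12

Let x1 = kg of molasses, x2 = kg of meat-and-bone meal, x3 = kg of cassava meal, x4 = kg of rice bran.
Minimize 0.2x1 + 0.57x2 + 0.23x3 + 0.19x4 subject to:
  45x1 + 490x2 + 23x3 + 124x4 ≥ 897   (crude protein)
  0.7x1 + 43.6x2 + 0.9x3 + 14.8x4 ≥ 85.9   (phosphorus)
  0.2x1 + 25.4x2 + 0.9x3 + 5.9x4 ≥ 25.3   (lysine)
  7.9x1 + 100.7x2 + 1.7x3 + 0.7x4 ≥ 86.6   (calcium)
  x1, x2, x3, x4 ≥ 0.
The minimum-cost mix takes nothing from molasses, cassava meal — only meat-and-bone meal, rice bran. There the crude protein and phosphorus constraints are tight.
Solving gives x2 = 1.422, x4 = 1.616.
Cost = 0.57·1.422 + 0.19·1.616 = 1.1176.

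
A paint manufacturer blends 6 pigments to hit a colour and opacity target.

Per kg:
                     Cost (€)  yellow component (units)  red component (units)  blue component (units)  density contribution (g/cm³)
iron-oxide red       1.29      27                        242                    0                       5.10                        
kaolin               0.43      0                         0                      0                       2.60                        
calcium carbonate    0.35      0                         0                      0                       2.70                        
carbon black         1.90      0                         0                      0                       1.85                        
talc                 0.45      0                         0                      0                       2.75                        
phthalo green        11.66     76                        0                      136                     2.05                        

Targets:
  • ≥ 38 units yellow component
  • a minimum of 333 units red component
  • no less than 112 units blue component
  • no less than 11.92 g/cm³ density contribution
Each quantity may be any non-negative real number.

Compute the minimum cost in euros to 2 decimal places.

Let x1 = kg of iron-oxide red, x2 = kg of kaolin, x3 = kg of calcium carbonate, x4 = kg of carbon black, x5 = kg of talc, x6 = kg of phthalo green.
Minimize 1.29x1 + 0.43x2 + 0.35x3 + 1.9x4 + 0.45x5 + 11.66x6 with:
  27x1 + 76x6 ≥ 38   (yellow component)
  242x1 ≥ 333   (red component)
  136x6 ≥ 112   (blue component)
  5.1x1 + 2.6x2 + 2.7x3 + 1.85x4 + 2.75x5 + 2.05x6 ≥ 11.92   (density contribution)
  x1, x2, x3, x4, x5, x6 ≥ 0.
The cheapest feasible vertex uses only iron-oxide red, calcium carbonate, phthalo green; kaolin, carbon black, talc are not used. Binding constraints: red component, blue component, density contribution.
Optimal quantities: iron-oxide red = 1.376 kg, calcium carbonate = 1.19 kg, phthalo green = 0.8235 kg.
Cost = 1.29·1.376 + 0.35·1.19 + 11.66·0.8235 = 11.7936.

€11.79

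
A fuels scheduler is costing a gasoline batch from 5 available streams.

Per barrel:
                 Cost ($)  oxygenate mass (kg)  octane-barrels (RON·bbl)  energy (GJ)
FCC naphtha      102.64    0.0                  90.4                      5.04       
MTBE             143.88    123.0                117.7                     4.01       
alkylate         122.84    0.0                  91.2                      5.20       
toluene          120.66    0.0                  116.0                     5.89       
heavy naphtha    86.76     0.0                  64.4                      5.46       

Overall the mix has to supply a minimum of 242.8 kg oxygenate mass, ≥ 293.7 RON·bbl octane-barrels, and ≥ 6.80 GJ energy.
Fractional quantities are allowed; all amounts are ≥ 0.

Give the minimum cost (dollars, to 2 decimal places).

Let x1 = barrels of FCC naphtha, x2 = barrels of MTBE, x3 = barrels of alkylate, x4 = barrels of toluene, x5 = barrels of heavy naphtha.
min 102.64x1 + 143.88x2 + 122.84x3 + 120.66x4 + 86.76x5 with:
  123x2 ≥ 242.8   (oxygenate mass)
  90.4x1 + 117.7x2 + 91.2x3 + 116x4 + 64.4x5 ≥ 293.7   (octane-barrels)
  5.04x1 + 4.01x2 + 5.2x3 + 5.89x4 + 5.46x5 ≥ 6.8   (energy)
  x1, x2, x3, x4, x5 ≥ 0.
At the optimum only MTBE, toluene are positive (FCC naphtha, alkylate, heavy naphtha = 0). Binding constraints: oxygenate mass and octane-barrels.
So MTBE = 1.97398 barrels, toluene = 0.528984 barrels.
Objective = 143.88·1.97398 + 120.66·0.528984 = 347.8435.

$347.84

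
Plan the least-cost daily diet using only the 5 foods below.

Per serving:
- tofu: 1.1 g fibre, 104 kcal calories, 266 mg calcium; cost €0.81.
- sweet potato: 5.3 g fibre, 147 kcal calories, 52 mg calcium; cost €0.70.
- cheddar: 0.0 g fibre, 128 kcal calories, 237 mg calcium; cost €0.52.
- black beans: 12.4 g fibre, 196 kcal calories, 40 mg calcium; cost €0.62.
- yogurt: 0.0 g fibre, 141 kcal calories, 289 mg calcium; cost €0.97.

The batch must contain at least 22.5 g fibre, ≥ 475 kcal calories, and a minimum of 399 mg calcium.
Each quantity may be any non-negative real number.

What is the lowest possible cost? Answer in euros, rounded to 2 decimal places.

Set it up as a linear program. Let x1 = servings of tofu, x2 = servings of sweet potato, x3 = servings of cheddar, x4 = servings of black beans, x5 = servings of yogurt.
Minimise 0.81x1 + 0.7x2 + 0.52x3 + 0.62x4 + 0.97x5 s.t.:
  1.1x1 + 5.3x2 + 12.4x4 ≥ 22.5   (fibre)
  104x1 + 147x2 + 128x3 + 196x4 + 141x5 ≥ 475   (calories)
  266x1 + 52x2 + 237x3 + 40x4 + 289x5 ≥ 399   (calcium)
  x1, x2, x3, x4, x5 ≥ 0.
At the optimum only cheddar, black beans are positive (tofu, sweet potato, yogurt = 0). There the fibre and calcium constraints are tight.
That vertex is x3 = 1.377, x4 = 1.815.
Hence cost = 0.52·1.377 + 0.62·1.815 = €1.8413.

€1.84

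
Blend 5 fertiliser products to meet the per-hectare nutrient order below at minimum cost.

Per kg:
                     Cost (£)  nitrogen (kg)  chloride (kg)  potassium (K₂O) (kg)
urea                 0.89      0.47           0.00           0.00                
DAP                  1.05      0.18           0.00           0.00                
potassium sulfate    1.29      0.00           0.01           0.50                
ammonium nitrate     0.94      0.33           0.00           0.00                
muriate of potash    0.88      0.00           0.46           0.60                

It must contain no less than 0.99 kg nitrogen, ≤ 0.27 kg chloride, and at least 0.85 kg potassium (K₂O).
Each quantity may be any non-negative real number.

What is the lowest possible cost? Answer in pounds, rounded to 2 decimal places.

£3.69

Let x1 = kg of urea, x2 = kg of DAP, x3 = kg of potassium sulfate, x4 = kg of ammonium nitrate, x5 = kg of muriate of potash.
Minimize 0.89x1 + 1.05x2 + 1.29x3 + 0.94x4 + 0.88x5 with:
  0.47x1 + 0.18x2 + 0.33x4 ≥ 0.99   (nitrogen)
  0.01x3 + 0.46x5 ≤ 0.27   (chloride)
  0.5x3 + 0.6x5 ≥ 0.85   (potassium (K₂O))
  x1, x2, x3, x4, x5 ≥ 0.
The optimal basis is {urea, potassium sulfate, muriate of potash}; DAP, ammonium nitrate drop out. The nitrogen, chloride, potassium (K₂O) requirements are met with equality.
That vertex is x1 = 2.106, x3 = 1.022, x5 = 0.5647.
Total cost: 0.89·2.106 + 1.29·1.022 + 0.88·0.5647 = 3.6897.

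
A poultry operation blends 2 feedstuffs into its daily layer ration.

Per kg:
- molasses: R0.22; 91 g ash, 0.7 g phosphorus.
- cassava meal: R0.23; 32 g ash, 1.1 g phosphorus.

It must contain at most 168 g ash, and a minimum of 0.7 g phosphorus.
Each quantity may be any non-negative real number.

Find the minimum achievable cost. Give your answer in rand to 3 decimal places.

Let x1 = kg of molasses, x2 = kg of cassava meal.
Minimize 0.22x1 + 0.23x2 s.t.:
  91x1 + 32x2 ≤ 168   (ash)
  0.7x1 + 1.1x2 ≥ 0.7   (phosphorus)
  x1, x2 ≥ 0.
The minimum-cost mix takes nothing from molasses — only cassava meal. Binding constraint: phosphorus.
Optimal quantities: cassava meal = 0.6364 kg.
Objective = 0.23·0.6364 = 0.14637.

R0.146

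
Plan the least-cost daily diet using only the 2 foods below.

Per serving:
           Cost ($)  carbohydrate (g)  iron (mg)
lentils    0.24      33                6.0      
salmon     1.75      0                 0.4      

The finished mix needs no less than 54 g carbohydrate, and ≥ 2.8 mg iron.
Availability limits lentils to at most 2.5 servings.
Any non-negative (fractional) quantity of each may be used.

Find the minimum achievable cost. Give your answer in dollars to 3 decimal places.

$0.393

This is a linear program. Let x1 = servings of lentils, x2 = servings of salmon.
Minimise 0.24x1 + 1.75x2 s.t.:
  33x1 ≥ 54   (carbohydrate)
  6x1 + 0.4x2 ≥ 2.8   (iron)
  x1 ≤ 2.5
  x1, x2 ≥ 0.
The minimum-cost mix takes nothing from salmon — only lentils. Binding constraint: carbohydrate.
That vertex is x1 = 1.636.
Cost = 0.24·1.636 = 0.39264.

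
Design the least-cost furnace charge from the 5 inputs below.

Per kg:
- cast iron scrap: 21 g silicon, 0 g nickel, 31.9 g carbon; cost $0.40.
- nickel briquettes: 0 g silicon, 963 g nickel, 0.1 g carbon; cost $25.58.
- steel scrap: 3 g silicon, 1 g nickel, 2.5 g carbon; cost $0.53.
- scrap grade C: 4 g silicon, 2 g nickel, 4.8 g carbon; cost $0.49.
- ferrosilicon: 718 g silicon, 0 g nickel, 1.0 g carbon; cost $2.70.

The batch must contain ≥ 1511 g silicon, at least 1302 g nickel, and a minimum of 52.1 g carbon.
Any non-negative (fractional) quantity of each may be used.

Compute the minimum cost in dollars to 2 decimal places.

$40.77

Treat it as an LP. Let x1 = kg of cast iron scrap, x2 = kg of nickel briquettes, x3 = kg of steel scrap, x4 = kg of scrap grade C, x5 = kg of ferrosilicon.
Minimize 0.4x1 + 25.58x2 + 0.53x3 + 0.49x4 + 2.7x5 subject to:
  21x1 + 3x3 + 4x4 + 718x5 ≥ 1511   (silicon)
  963x2 + 1x3 + 2x4 ≥ 1302   (nickel)
  31.9x1 + 0.1x2 + 2.5x3 + 4.8x4 + 1x5 ≥ 52.1   (carbon)
  x1, x2, x3, x4, x5 ≥ 0.
The cheapest feasible vertex uses only cast iron scrap, nickel briquettes, ferrosilicon; steel scrap, scrap grade C are not used. The silicon, nickel, carbon requirements are met with equality.
Optimal quantities: cast iron scrap = 1.564 kg, nickel briquettes = 1.352 kg, ferrosilicon = 2.059 kg.
Hence cost = 0.4·1.564 + 25.58·1.352 + 2.7·2.059 = $40.7691.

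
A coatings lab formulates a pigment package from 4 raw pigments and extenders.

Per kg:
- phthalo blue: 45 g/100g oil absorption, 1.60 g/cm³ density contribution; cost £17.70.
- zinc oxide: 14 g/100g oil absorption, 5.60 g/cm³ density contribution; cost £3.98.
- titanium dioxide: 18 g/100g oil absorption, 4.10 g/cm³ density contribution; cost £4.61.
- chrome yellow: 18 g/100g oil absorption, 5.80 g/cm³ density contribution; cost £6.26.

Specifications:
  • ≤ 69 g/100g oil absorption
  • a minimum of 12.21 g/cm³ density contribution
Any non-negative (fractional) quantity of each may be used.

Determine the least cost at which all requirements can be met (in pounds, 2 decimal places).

Let x1 = kg of phthalo blue, x2 = kg of zinc oxide, x3 = kg of titanium dioxide, x4 = kg of chrome yellow.
Minimise 17.7x1 + 3.98x2 + 4.61x3 + 6.26x4 subject to:
  45x1 + 14x2 + 18x3 + 18x4 ≤ 69   (oil absorption)
  1.6x1 + 5.6x2 + 4.1x3 + 5.8x4 ≥ 12.21   (density contribution)
  x1, x2, x3, x4 ≥ 0.
The minimum-cost mix takes nothing from phthalo blue, titanium dioxide, chrome yellow — only zinc oxide. The density contribution requirement is met with equality.
That vertex is x2 = 2.18.
Cost = 3.98·2.18 = 8.6764.

£8.68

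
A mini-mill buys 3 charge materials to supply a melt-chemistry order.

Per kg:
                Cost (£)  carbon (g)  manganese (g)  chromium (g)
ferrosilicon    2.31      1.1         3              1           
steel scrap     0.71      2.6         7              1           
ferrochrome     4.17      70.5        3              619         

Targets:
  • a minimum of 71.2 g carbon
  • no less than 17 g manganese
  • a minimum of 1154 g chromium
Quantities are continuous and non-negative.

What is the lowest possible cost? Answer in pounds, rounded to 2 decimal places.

Treat it as an LP. Let x1 = kg of ferrosilicon, x2 = kg of steel scrap, x3 = kg of ferrochrome.
min 2.31x1 + 0.71x2 + 4.17x3 s.t.:
  1.1x1 + 2.6x2 + 70.5x3 ≥ 71.2   (carbon)
  3x1 + 7x2 + 3x3 ≥ 17   (manganese)
  1x1 + 1x2 + 619x3 ≥ 1154   (chromium)
  x1, x2, x3 ≥ 0.
At the optimum only steel scrap, ferrochrome are positive (ferrosilicon = 0). There the manganese and chromium constraints are tight.
Optimal quantities: steel scrap = 1.631 kg, ferrochrome = 1.862 kg.
Objective = 0.71·1.631 + 4.17·1.862 = 8.9226.

£8.92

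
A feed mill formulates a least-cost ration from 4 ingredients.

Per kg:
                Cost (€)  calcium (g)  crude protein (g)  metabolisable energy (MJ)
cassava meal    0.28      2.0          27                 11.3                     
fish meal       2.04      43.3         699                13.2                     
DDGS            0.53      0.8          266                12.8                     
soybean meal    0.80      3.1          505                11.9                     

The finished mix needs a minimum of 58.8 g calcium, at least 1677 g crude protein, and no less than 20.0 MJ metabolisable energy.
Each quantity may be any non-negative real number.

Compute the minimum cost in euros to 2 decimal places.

This is a linear program. Let x1 = kg of cassava meal, x2 = kg of fish meal, x3 = kg of DDGS, x4 = kg of soybean meal.
min 0.28x1 + 2.04x2 + 0.53x3 + 0.8x4 with:
  2x1 + 43.3x2 + 0.8x3 + 3.1x4 ≥ 58.8   (calcium)
  27x1 + 699x2 + 266x3 + 505x4 ≥ 1677   (crude protein)
  11.3x1 + 13.2x2 + 12.8x3 + 11.9x4 ≥ 20   (metabolisable energy)
  x1, x2, x3, x4 ≥ 0.
The cheapest feasible vertex uses only fish meal, soybean meal; cassava meal, DDGS are not used. There the calcium and crude protein constraints are tight.
That vertex is x2 = 1.243, x4 = 1.6.
Hence cost = 2.04·1.243 + 0.8·1.6 = €3.8157.

€3.82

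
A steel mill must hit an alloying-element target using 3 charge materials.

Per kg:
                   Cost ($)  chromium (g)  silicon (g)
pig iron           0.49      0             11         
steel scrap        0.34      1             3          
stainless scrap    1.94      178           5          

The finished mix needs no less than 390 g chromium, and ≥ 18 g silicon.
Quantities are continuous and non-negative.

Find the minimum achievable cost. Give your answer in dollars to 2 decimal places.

Let x1 = kg of pig iron, x2 = kg of steel scrap, x3 = kg of stainless scrap.
Minimize 0.49x1 + 0.34x2 + 1.94x3 s.t.:
  1x2 + 178x3 ≥ 390   (chromium)
  11x1 + 3x2 + 5x3 ≥ 18   (silicon)
  x1, x2, x3 ≥ 0.
At the optimum only pig iron, stainless scrap are positive (steel scrap = 0). Binding constraints: chromium and silicon.
Solving gives x1 = 0.6404, x3 = 2.191.
Total cost: 0.49·0.6404 + 1.94·2.191 = 4.5643.

$4.56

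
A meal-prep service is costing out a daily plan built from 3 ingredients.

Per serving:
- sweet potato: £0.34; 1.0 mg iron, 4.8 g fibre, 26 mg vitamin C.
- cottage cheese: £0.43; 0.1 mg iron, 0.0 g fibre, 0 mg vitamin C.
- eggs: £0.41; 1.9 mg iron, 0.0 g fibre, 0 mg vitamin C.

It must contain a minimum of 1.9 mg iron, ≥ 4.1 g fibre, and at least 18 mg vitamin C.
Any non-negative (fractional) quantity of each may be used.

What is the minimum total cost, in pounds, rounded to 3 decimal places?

Treat it as an LP. Let x1 = servings of sweet potato, x2 = servings of cottage cheese, x3 = servings of eggs.
Minimize 0.34x1 + 0.43x2 + 0.41x3 subject to:
  1x1 + 0.1x2 + 1.9x3 ≥ 1.9   (iron)
  4.8x1 ≥ 4.1   (fibre)
  26x1 ≥ 18   (vitamin C)
  x1, x2, x3 ≥ 0.
The minimum-cost mix takes nothing from cottage cheese — only sweet potato, eggs. Binding constraints: iron and fibre.
That vertex is x1 = 0.8542, x3 = 0.5504.
Objective = 0.34·0.8542 + 0.41·0.5504 = 0.51609.

£0.516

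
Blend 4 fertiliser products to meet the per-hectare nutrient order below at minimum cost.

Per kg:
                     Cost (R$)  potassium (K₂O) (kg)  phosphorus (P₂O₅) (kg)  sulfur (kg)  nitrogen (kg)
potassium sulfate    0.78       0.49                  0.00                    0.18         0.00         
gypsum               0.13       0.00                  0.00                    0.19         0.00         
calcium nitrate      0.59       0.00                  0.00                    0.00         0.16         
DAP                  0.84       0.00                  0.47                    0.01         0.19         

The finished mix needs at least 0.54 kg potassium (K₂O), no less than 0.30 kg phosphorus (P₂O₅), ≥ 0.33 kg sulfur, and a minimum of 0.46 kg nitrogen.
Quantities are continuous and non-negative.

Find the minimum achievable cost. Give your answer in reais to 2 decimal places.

Treat it as an LP. Let x1 = kg of potassium sulfate, x2 = kg of gypsum, x3 = kg of calcium nitrate, x4 = kg of DAP.
Minimise 0.78x1 + 0.13x2 + 0.59x3 + 0.84x4 s.t.:
  0.49x1 ≥ 0.54   (potassium (K₂O))
  0.47x4 ≥ 0.3   (phosphorus (P₂O₅))
  0.18x1 + 0.19x2 + 0.01x4 ≥ 0.33   (sulfur)
  0.16x3 + 0.19x4 ≥ 0.46   (nitrogen)
  x1, x2, x3, x4 ≥ 0.
The optimal mix uses every input. Binding constraints: potassium (K₂O), phosphorus (P₂O₅), sulfur, nitrogen.
That vertex is x1 = 1.102, x2 = 0.6592, x3 = 2.117, x4 = 0.6383.
Objective = 0.78·1.102 + 0.13·0.6592 + 0.59·2.117 + 0.84·0.6383 = 2.7305.

R$2.73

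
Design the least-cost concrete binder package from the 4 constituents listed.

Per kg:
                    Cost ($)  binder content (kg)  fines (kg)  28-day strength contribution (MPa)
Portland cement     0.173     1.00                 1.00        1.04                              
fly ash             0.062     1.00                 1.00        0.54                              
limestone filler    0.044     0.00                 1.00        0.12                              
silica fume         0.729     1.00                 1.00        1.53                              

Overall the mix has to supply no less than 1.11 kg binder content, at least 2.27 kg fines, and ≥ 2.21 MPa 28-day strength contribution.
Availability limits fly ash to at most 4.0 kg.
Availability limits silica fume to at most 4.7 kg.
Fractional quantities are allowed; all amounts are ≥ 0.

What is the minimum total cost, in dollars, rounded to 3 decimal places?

Let x1 = kg of Portland cement, x2 = kg of fly ash, x3 = kg of limestone filler, x4 = kg of silica fume.
Minimize 0.173x1 + 0.062x2 + 0.044x3 + 0.729x4 s.t.:
  1x1 + 1x2 + 1x4 ≥ 1.11   (binder content)
  1x1 + 1x2 + 1x3 + 1x4 ≥ 2.27   (fines)
  1.04x1 + 0.54x2 + 0.12x3 + 1.53x4 ≥ 2.21   (28-day strength contribution)
  x2 ≤ 4
  x4 ≤ 4.7
  x1, x2, x3, x4 ≥ 0.
The cheapest feasible vertex uses only Portland cement, fly ash; limestone filler, silica fume are not used. Binding constraints: 28-day strength contribution and the fly ash cap.
Solving gives x1 = 0.04808, x2 = 4.
Hence cost = 0.173·0.04808 + 0.062·4 = $0.25632.

$0.256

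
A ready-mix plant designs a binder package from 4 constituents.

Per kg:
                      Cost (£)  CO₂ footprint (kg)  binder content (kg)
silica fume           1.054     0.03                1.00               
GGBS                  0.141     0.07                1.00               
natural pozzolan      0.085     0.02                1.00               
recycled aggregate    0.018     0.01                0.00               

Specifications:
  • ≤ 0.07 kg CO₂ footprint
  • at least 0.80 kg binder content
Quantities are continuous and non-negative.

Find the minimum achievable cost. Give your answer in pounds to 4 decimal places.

Treat it as an LP. Let x1 = kg of silica fume, x2 = kg of GGBS, x3 = kg of natural pozzolan, x4 = kg of recycled aggregate.
min 1.054x1 + 0.141x2 + 0.085x3 + 0.018x4 subject to:
  0.03x1 + 0.07x2 + 0.02x3 + 0.01x4 ≤ 0.07   (CO₂ footprint)
  1x1 + 1x2 + 1x3 ≥ 0.8   (binder content)
  x1, x2, x3, x4 ≥ 0.
The minimum-cost mix takes nothing from silica fume, GGBS, recycled aggregate — only natural pozzolan. Binding constraint: binder content.
That vertex is x3 = 0.8.
Total cost: 0.085·0.8 = 0.068000.

£0.0680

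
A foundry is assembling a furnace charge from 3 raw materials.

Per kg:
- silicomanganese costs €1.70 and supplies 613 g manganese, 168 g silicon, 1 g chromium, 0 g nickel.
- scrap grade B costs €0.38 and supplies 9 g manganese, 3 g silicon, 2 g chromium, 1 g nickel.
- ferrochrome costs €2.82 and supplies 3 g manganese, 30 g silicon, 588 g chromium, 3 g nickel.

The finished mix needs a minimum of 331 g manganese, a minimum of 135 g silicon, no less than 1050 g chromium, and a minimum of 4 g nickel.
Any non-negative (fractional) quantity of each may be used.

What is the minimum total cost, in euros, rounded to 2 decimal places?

Let x1 = kg of silicomanganese, x2 = kg of scrap grade B, x3 = kg of ferrochrome.
Minimise 1.7x1 + 0.38x2 + 2.82x3 s.t.:
  613x1 + 9x2 + 3x3 ≥ 331   (manganese)
  168x1 + 3x2 + 30x3 ≥ 135   (silicon)
  1x1 + 2x2 + 588x3 ≥ 1050   (chromium)
  1x2 + 3x3 ≥ 4   (nickel)
  x1, x2, x3 ≥ 0.
At the optimum only silicomanganese, ferrochrome are positive (scrap grade B = 0). Binding constraints: manganese and chromium.
So silicomanganese = 0.5312 kg, ferrochrome = 1.785 kg.
Hence cost = 1.7·0.5312 + 2.82·1.785 = €5.9367.

€5.94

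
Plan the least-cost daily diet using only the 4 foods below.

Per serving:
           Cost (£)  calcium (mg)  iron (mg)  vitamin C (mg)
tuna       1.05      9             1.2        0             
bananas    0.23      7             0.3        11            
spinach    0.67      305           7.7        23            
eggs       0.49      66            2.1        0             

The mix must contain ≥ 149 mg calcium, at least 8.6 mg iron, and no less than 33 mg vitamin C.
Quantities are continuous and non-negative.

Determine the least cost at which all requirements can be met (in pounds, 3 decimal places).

Set it up as a linear program. Let x1 = servings of tuna, x2 = servings of bananas, x3 = servings of spinach, x4 = servings of eggs.
Minimise 1.05x1 + 0.23x2 + 0.67x3 + 0.49x4 with:
  9x1 + 7x2 + 305x3 + 66x4 ≥ 149   (calcium)
  1.2x1 + 0.3x2 + 7.7x3 + 2.1x4 ≥ 8.6   (iron)
  11x2 + 23x3 ≥ 33   (vitamin C)
  x1, x2, x3, x4 ≥ 0.
At the optimum only bananas, spinach are positive (tuna, eggs = 0). Binding constraints: iron and vitamin C.
That vertex is x2 = 0.7237, x3 = 1.089.
Cost = 0.23·0.7237 + 0.67·1.089 = 0.89608.

£0.896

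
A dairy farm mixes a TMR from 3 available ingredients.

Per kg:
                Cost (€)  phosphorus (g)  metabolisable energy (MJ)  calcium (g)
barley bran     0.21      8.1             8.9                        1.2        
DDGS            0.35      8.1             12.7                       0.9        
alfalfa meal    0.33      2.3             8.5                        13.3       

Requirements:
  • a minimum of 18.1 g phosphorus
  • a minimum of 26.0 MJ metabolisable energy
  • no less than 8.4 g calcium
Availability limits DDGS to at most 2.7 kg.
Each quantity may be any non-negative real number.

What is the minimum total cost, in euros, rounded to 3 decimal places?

€0.666

Let x1 = kg of barley bran, x2 = kg of DDGS, x3 = kg of alfalfa meal.
Minimize 0.21x1 + 0.35x2 + 0.33x3 s.t.:
  8.1x1 + 8.1x2 + 2.3x3 ≥ 18.1   (phosphorus)
  8.9x1 + 12.7x2 + 8.5x3 ≥ 26   (metabolisable energy)
  1.2x1 + 0.9x2 + 13.3x3 ≥ 8.4   (calcium)
  x2 ≤ 2.7
  x1, x2, x3 ≥ 0.
The optimal basis is {barley bran, alfalfa meal}; DDGS drops out. The metabolisable energy and calcium requirements are met with equality.
Optimal quantities: barley bran = 2.537 kg, alfalfa meal = 0.4027 kg.
Objective = 0.21·2.537 + 0.33·0.4027 = 0.66566.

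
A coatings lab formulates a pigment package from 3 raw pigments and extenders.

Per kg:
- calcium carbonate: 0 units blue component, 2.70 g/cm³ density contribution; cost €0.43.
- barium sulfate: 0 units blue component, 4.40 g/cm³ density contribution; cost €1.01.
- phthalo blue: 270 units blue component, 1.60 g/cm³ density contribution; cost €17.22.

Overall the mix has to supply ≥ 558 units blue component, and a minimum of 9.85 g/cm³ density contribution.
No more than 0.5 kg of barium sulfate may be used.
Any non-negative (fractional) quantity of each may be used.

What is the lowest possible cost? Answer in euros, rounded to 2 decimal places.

Treat it as an LP. Let x1 = kg of calcium carbonate, x2 = kg of barium sulfate, x3 = kg of phthalo blue.
min 0.43x1 + 1.01x2 + 17.22x3 subject to:
  270x3 ≥ 558   (blue component)
  2.7x1 + 4.4x2 + 1.6x3 ≥ 9.85   (density contribution)
  x2 ≤ 0.5
  x1, x2, x3 ≥ 0.
The minimum-cost mix takes nothing from barium sulfate — only calcium carbonate, phthalo blue. There the blue component and density contribution constraints are tight.
So calcium carbonate = 2.4235 kg, phthalo blue = 2.0667 kg.
Objective = 0.43·2.4235 + 17.22·2.0667 = 36.6307.

€36.63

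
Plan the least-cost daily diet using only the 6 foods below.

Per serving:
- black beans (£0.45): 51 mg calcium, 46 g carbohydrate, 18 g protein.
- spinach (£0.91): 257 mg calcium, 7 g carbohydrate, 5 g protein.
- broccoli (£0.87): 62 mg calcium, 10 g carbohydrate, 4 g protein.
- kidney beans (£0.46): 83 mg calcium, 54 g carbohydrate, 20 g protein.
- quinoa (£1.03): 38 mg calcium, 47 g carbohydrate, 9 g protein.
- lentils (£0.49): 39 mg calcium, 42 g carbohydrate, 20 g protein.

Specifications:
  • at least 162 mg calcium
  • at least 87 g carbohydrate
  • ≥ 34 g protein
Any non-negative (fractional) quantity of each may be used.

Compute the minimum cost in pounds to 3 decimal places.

Treat it as an LP. Let x1 = servings of black beans, x2 = servings of spinach, x3 = servings of broccoli, x4 = servings of kidney beans, x5 = servings of quinoa, x6 = servings of lentils.
Minimize 0.45x1 + 0.91x2 + 0.87x3 + 0.46x4 + 1.03x5 + 0.49x6 s.t.:
  51x1 + 257x2 + 62x3 + 83x4 + 38x5 + 39x6 ≥ 162   (calcium)
  46x1 + 7x2 + 10x3 + 54x4 + 47x5 + 42x6 ≥ 87   (carbohydrate)
  18x1 + 5x2 + 4x3 + 20x4 + 9x5 + 20x6 ≥ 34   (protein)
  x1, x2, x3, x4, x5, x6 ≥ 0.
At the optimum only spinach, kidney beans are positive (black beans, broccoli, quinoa, lentils = 0). The calcium and protein requirements are met with equality.
So spinach = 0.08847 servings, kidney beans = 1.678 servings.
Hence cost = 0.91·0.08847 + 0.46·1.678 = £0.85239.

£0.852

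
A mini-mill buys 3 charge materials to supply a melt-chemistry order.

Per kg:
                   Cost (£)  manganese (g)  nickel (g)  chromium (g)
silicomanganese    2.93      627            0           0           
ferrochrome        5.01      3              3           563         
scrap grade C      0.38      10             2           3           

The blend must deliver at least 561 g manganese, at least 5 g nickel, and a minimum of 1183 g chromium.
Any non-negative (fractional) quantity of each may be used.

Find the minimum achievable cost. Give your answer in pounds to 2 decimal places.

Let x1 = kg of silicomanganese, x2 = kg of ferrochrome, x3 = kg of scrap grade C.
min 2.93x1 + 5.01x2 + 0.38x3 subject to:
  627x1 + 3x2 + 10x3 ≥ 561   (manganese)
  3x2 + 2x3 ≥ 5   (nickel)
  563x2 + 3x3 ≥ 1183   (chromium)
  x1, x2, x3 ≥ 0.
The minimum-cost mix takes nothing from scrap grade C — only silicomanganese, ferrochrome. Binding constraints: manganese and chromium.
So silicomanganese = 0.8847 kg, ferrochrome = 2.101 kg.
Hence cost = 2.93·0.8847 + 5.01·2.101 = £13.1182.

£13.12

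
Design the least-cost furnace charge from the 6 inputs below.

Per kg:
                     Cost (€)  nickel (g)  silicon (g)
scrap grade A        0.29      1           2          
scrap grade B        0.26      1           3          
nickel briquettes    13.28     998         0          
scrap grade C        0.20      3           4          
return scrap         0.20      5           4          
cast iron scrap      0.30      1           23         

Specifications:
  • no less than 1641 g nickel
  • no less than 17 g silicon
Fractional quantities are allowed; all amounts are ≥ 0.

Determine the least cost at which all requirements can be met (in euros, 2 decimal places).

€22.05

Let x1 = kg of scrap grade A, x2 = kg of scrap grade B, x3 = kg of nickel briquettes, x4 = kg of scrap grade C, x5 = kg of return scrap, x6 = kg of cast iron scrap.
Minimise 0.29x1 + 0.26x2 + 13.28x3 + 0.2x4 + 0.2x5 + 0.3x6 s.t.:
  1x1 + 1x2 + 998x3 + 3x4 + 5x5 + 1x6 ≥ 1641   (nickel)
  2x1 + 3x2 + 4x4 + 4x5 + 23x6 ≥ 17   (silicon)
  x1, x2, x3, x4, x5, x6 ≥ 0.
The optimal basis is {nickel briquettes, cast iron scrap}; scrap grade A, scrap grade B, scrap grade C, return scrap drop out. Binding constraints: nickel and silicon.
Solving gives x3 = 1.644, x6 = 0.7391.
Objective = 13.28·1.644 + 0.3·0.7391 = 22.0541.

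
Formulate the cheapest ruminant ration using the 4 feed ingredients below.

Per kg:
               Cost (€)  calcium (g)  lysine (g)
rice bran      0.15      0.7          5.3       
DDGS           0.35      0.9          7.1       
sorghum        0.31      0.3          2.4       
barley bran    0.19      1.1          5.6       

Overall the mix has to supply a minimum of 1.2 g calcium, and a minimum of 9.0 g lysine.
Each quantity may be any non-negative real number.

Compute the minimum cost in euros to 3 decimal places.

€0.256

Let x1 = kg of rice bran, x2 = kg of DDGS, x3 = kg of sorghum, x4 = kg of barley bran.
Minimise 0.15x1 + 0.35x2 + 0.31x3 + 0.19x4 with:
  0.7x1 + 0.9x2 + 0.3x3 + 1.1x4 ≥ 1.2   (calcium)
  5.3x1 + 7.1x2 + 2.4x3 + 5.6x4 ≥ 9   (lysine)
  x1, x2, x3, x4 ≥ 0.
The optimal basis is {rice bran, barley bran}; DDGS, sorghum drop out. There the calcium and lysine constraints are tight.
Optimal quantities: rice bran = 1.665 kg, barley bran = 0.03141 kg.
Total cost: 0.15·1.665 + 0.19·0.03141 = 0.25572.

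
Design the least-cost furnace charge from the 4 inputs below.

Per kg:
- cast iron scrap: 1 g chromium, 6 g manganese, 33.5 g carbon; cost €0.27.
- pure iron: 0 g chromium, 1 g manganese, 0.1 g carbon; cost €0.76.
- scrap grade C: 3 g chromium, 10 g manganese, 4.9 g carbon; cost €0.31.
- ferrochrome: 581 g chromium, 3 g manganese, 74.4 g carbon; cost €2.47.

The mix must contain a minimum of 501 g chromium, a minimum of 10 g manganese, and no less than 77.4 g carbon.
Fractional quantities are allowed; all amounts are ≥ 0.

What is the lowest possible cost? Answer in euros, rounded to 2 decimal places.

Let x1 = kg of cast iron scrap, x2 = kg of pure iron, x3 = kg of scrap grade C, x4 = kg of ferrochrome.
min 0.27x1 + 0.76x2 + 0.31x3 + 2.47x4 s.t.:
  1x1 + 3x3 + 581x4 ≥ 501   (chromium)
  6x1 + 1x2 + 10x3 + 3x4 ≥ 10   (manganese)
  33.5x1 + 0.1x2 + 4.9x3 + 74.4x4 ≥ 77.4   (carbon)
  x1, x2, x3, x4 ≥ 0.
The cheapest feasible vertex uses only cast iron scrap, scrap grade C, ferrochrome; pure iron is not used. Binding constraints: chromium, manganese, carbon.
Solving gives x1 = 0.3226, x3 = 0.5488, x4 = 0.8589.
Total cost: 0.27·0.3226 + 0.31·0.5488 + 2.47·0.8589 = 2.3787.

€2.38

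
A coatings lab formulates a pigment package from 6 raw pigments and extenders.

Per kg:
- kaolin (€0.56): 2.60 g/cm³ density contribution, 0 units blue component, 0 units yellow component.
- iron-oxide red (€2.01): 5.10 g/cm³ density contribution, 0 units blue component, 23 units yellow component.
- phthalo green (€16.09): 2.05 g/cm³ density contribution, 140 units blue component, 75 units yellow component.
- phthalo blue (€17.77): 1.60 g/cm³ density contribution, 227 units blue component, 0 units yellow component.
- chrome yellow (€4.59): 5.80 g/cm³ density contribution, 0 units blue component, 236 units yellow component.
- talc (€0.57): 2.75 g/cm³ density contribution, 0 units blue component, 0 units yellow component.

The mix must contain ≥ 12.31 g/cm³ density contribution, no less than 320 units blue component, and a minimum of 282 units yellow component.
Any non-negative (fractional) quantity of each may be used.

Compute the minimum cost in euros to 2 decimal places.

€31.18

Set it up as a linear program. Let x1 = kg of kaolin, x2 = kg of iron-oxide red, x3 = kg of phthalo green, x4 = kg of phthalo blue, x5 = kg of chrome yellow, x6 = kg of talc.
Minimise 0.56x1 + 2.01x2 + 16.09x3 + 17.77x4 + 4.59x5 + 0.57x6 subject to:
  2.6x1 + 5.1x2 + 2.05x3 + 1.6x4 + 5.8x5 + 2.75x6 ≥ 12.31   (density contribution)
  140x3 + 227x4 ≥ 320   (blue component)
  23x2 + 75x3 + 236x5 ≥ 282   (yellow component)
  x1, x2, x3, x4, x5, x6 ≥ 0.
The optimal basis is {phthalo blue, chrome yellow, talc}; kaolin, iron-oxide red, phthalo green drop out. Binding constraints: density contribution, blue component, yellow component.
Solving gives x4 = 1.4097, x5 = 1.1949, x6 = 1.136.
Total cost: 17.77·1.4097 + 4.59·1.1949 + 0.57·1.136 = 31.1825.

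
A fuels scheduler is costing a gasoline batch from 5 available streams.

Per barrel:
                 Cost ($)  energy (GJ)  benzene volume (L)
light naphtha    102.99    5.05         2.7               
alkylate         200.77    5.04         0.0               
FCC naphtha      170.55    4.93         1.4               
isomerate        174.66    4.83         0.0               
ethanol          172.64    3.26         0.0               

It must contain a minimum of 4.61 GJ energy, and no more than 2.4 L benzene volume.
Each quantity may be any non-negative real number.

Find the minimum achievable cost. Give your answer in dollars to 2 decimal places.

Let x1 = barrels of light naphtha, x2 = barrels of alkylate, x3 = barrels of FCC naphtha, x4 = barrels of isomerate, x5 = barrels of ethanol.
Minimise 102.99x1 + 200.77x2 + 170.55x3 + 174.66x4 + 172.64x5 with:
  5.05x1 + 5.04x2 + 4.93x3 + 4.83x4 + 3.26x5 ≥ 4.61   (energy)
  2.7x1 + 1.4x3 ≤ 2.4   (benzene volume)
  x1, x2, x3, x4, x5 ≥ 0.
At the optimum only light naphtha, isomerate are positive (alkylate, FCC naphtha, ethanol = 0). Binding constraints: energy and benzene volume.
Solving gives x1 = 0.8889, x4 = 0.02507.
Hence cost = 102.99·0.8889 + 174.66·0.02507 = $95.9265.

$95.93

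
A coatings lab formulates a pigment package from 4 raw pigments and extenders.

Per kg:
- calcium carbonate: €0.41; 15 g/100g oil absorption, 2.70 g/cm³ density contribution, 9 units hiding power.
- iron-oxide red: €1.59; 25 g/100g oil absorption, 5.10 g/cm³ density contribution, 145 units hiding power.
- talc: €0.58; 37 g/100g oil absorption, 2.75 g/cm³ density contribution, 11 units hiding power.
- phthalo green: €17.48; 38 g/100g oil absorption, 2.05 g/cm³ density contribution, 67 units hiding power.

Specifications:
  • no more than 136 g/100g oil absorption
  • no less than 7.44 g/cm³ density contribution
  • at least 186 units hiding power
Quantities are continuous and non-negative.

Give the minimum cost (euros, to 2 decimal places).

€2.16

This is a linear program. Let x1 = kg of calcium carbonate, x2 = kg of iron-oxide red, x3 = kg of talc, x4 = kg of phthalo green.
Minimize 0.41x1 + 1.59x2 + 0.58x3 + 17.48x4 with:
  15x1 + 25x2 + 37x3 + 38x4 ≤ 136   (oil absorption)
  2.7x1 + 5.1x2 + 2.75x3 + 2.05x4 ≥ 7.44   (density contribution)
  9x1 + 145x2 + 11x3 + 67x4 ≥ 186   (hiding power)
  x1, x2, x3, x4 ≥ 0.
The cheapest feasible vertex uses only calcium carbonate, iron-oxide red; talc, phthalo green are not used. Binding constraints: density contribution and hiding power.
Optimal quantities: calcium carbonate = 0.3767 kg, iron-oxide red = 1.259 kg.
Objective = 0.41·0.3767 + 1.59·1.259 = 2.1563.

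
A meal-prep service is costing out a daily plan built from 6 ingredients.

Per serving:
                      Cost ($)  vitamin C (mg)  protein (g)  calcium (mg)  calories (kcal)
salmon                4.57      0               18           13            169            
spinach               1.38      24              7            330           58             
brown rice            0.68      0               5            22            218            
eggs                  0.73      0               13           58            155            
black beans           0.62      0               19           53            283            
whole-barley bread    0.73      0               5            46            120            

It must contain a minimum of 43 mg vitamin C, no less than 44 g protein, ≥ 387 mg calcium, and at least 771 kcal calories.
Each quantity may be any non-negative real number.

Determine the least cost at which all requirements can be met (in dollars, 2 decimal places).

$3.93

Set it up as a linear program. Let x1 = servings of salmon, x2 = servings of spinach, x3 = servings of brown rice, x4 = servings of eggs, x5 = servings of black beans, x6 = servings of whole-barley bread.
min 4.57x1 + 1.38x2 + 0.68x3 + 0.73x4 + 0.62x5 + 0.73x6 with:
  24x2 ≥ 43   (vitamin C)
  18x1 + 7x2 + 5x3 + 13x4 + 19x5 + 5x6 ≥ 44   (protein)
  13x1 + 330x2 + 22x3 + 58x4 + 53x5 + 46x6 ≥ 387   (calcium)
  169x1 + 58x2 + 218x3 + 155x4 + 283x5 + 120x6 ≥ 771   (calories)
  x1, x2, x3, x4, x5, x6 ≥ 0.
The minimum-cost mix takes nothing from salmon, brown rice, eggs, whole-barley bread — only spinach, black beans. Binding constraints: vitamin C and calories.
So spinach = 1.792 servings, black beans = 2.357 servings.
Objective = 1.38·1.792 + 0.62·2.357 = 3.9343.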